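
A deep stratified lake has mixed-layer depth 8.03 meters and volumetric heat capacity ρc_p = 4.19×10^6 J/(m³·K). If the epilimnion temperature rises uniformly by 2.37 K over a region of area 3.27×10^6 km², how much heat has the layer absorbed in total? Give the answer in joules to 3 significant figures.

Areal heat capacity C = ρc_p × D = 4.19×10^6 × 8.03 = 3.36×10^7 J/(m^2 K).
Heat per unit area: q = C ΔT = 3.36×10^7 × 2.37 = 7.97×10^7 J/m².
Total heat: Q = q × A = 7.97×10^7 × (3.27×10^6 × 10⁶ m²) = 2.61×10^20 J.

2.61×10^20 J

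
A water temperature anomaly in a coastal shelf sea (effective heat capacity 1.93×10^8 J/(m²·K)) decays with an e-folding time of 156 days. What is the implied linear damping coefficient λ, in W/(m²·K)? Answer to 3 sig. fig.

14.3

Areal heat capacity C = 1.93×10^8 J/(m²·K) (given).
τ = 156 days = 1.35×10^7 s.
λ = C / τ = 1.93×10^8 / 1.35×10^7 = 14.3 W/(m²·K).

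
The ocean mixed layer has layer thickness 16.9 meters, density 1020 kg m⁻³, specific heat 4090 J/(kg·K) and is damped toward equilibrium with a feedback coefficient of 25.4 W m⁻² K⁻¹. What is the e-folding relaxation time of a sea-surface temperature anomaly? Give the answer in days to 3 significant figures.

32.1 days

Areal heat capacity C = ρ c_p D = 1020 × 4090 × 16.9 = 7.05×10^7 J/(m^2 K).
Relaxation time τ = C / λ = 7.05×10^7 / 25.4 = 2.78×10^6 s.
In days: 2.78×10^6 s / (86400 s/day) = 32.1 days.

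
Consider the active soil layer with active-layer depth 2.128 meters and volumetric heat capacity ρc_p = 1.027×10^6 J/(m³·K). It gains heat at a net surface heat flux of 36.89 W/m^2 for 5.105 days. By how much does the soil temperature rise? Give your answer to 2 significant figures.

7.4 K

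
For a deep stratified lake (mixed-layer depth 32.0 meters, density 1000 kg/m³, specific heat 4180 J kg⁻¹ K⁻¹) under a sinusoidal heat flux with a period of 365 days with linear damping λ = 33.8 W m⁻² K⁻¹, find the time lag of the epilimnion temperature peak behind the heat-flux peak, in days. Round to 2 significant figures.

Areal heat capacity C = ρ c_p D = 1000 × 4180 × 32.0 = 1.34×10^8 J/(m²·K).
ω = 2π / 3.15×10^7 s = 1.99×10^-7 s⁻¹.
Phase lag φ = arctan(Cω/λ) = arctan(26.7/33.8) = 0.668 rad.
Time lag = φ / ω = 0.668 / 1.99×10^-7 = 3.35×10^6 s = 38.8 days.

39 days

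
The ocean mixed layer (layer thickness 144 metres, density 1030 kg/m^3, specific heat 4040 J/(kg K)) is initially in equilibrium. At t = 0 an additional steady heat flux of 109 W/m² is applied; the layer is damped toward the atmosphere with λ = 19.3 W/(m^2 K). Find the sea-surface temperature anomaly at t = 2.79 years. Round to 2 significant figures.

5.3 K

Areal heat capacity C = ρ c_p D = 1030 × 4040 × 144 = 5.99×10^8 J m⁻² K⁻¹.
τ = C / λ = 5.99×10^8 / 19.3 = 3.10×10^7 s.
Equilibrium anomaly ΔT_eq = F / λ = 109 / 19.3 = 5.65 K.
t = 2.79 years = 8.80×10^7 s, so t/τ = 2.84.
ΔT(t) = ΔT_eq (1 − e^(−t/τ)) = 5.65 × (1 − e^−2.84) = 5.32 K.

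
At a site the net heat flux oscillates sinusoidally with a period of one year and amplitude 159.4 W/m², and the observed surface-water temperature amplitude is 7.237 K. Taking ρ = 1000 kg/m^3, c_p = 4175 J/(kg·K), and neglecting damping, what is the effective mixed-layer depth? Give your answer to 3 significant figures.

26.5 m

ω = 2π / 3.15×10^7 s = 1.99×10^-7 s⁻¹.
Required C = F₀ / (A ω) = 159.4 / (7.237 × 1.99×10^-7) = 1.11×10^8 J/(m²·K).
D = C / (ρ c_p) = 1.11×10^8 / (1000 × 4175) = 26.5 m.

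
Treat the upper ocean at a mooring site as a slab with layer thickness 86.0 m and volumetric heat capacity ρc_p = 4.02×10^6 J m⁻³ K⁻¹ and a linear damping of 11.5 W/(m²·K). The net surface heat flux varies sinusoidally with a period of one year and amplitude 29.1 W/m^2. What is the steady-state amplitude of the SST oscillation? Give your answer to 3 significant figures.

0.417 K

Areal heat capacity C = ρc_p × D = 4.02×10^6 × 86.0 = 3.46×10^8 J m⁻² K⁻¹.
Angular frequency ω = 2π / T = 2π / 3.15×10^7 s = 1.99×10^-7 s⁻¹.
√((Cω)² + λ²) = √((68.9)² + 11.5²) = 69.8 W/(m²·K).
Amplitude A = F₀ / √((Cω)²+λ²) = 29.1 / 69.8 = 0.417 K.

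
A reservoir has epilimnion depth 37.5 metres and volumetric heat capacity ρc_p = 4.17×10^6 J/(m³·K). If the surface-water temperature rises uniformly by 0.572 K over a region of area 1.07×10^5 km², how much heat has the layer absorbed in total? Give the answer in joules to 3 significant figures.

Areal heat capacity C = ρc_p × D = 4.17×10^6 × 37.5 = 1.56×10^8 J m⁻² K⁻¹.
Heat per unit area: q = C ΔT = 1.56×10^8 × 0.572 = 8.94×10^7 J/m².
Total heat: Q = q × A = 8.94×10^7 × (1.07×10^5 × 10⁶ m²) = 9.57×10^18 J.

9.57×10^18 J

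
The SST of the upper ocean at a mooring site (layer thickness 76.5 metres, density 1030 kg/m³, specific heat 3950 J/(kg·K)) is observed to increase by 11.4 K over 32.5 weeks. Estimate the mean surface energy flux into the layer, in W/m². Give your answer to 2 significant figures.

Areal heat capacity C = ρ c_p D = 1030 × 3950 × 76.5 = 3.11×10^8 J/(m^2 K).
Required heat per unit area: Q = C ΔT = 3.11×10^8 × 11.4 = 3.55×10^9 J/m².
Flux F = Q / Δt = 3.55×10^9 / 1.97×10^7 s = 181 W/m².

180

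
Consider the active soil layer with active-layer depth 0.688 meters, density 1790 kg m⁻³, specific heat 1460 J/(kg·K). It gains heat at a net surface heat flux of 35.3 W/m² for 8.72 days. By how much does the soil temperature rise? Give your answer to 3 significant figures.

Areal heat capacity C = ρ c_p D = 1790 × 1460 × 0.688 = 1.80×10^6 J/(m^2 K).
Net heat input Q = F Δt = 35.3 × (8.72 days × 86400 s/day) = 2.66×10^7 J/m².
ΔT = Q / C = 2.66×10^7 / 1.80×10^6 = 14.8 K.

14.8 K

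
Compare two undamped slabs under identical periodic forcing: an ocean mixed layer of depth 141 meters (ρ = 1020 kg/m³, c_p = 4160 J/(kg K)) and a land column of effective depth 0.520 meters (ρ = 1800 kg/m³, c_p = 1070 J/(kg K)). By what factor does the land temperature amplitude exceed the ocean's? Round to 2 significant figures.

600

C_ocean = 1020 × 4160 × 141 = 5.98×10^8 J/(m²·K).
C_land = 1800 × 1070 × 0.520 = 1.00×10^6 J/(m²·K).
Undamped amplitude ∝ 1/C, so A_land/A_ocean = C_ocean/C_land = 597.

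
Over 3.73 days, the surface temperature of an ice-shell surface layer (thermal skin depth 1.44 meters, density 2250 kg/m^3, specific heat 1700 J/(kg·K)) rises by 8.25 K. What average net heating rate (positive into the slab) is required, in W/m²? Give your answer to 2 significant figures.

Areal heat capacity C = ρ c_p D = 2250 × 1700 × 1.44 = 5.51×10^6 J m⁻² K⁻¹.
Required heat per unit area: Q = C ΔT = 5.51×10^6 × 8.25 = 4.54×10^7 J/m².
Flux F = Q / Δt = 4.54×10^7 / 3.22×10^5 s = 141 W/m².

140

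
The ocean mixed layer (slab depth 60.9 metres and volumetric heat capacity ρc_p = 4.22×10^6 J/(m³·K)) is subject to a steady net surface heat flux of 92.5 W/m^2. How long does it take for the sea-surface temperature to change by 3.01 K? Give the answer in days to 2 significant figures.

Areal heat capacity C = ρc_p × D = 4.22×10^6 × 60.9 = 2.57×10^8 J/(m²·K).
Time required: Δt = C ΔT / F = 2.57×10^8 × 3.01 / 92.5 = 8.36×10^6 s.
In days: 8.36×10^6 s / (86400 s/day) = 96.8 days.

97 days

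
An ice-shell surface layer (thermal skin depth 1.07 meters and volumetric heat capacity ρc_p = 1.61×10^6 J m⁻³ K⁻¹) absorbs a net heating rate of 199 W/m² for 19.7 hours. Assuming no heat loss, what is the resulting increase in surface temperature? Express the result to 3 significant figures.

8.19 K

Areal heat capacity C = ρc_p × D = 1.61×10^6 × 1.07 = 1.72×10^6 J/(m^2 K).
Net heat input Q = F Δt = 199 × (19.7 hours × 3600 s/hour) = 1.41×10^7 J/m².
ΔT = Q / C = 1.41×10^7 / 1.72×10^6 = 8.19 K.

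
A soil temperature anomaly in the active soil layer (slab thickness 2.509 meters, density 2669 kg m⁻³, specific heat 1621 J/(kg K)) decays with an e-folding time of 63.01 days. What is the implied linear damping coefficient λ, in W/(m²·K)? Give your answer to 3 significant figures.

Areal heat capacity C = ρ c_p D = 2669 × 1621 × 2.509 = 1.09×10^7 J m⁻² K⁻¹.
τ = 63.01 days = 5.44×10^6 s.
λ = C / τ = 1.09×10^7 / 5.44×10^6 = 1.99 W/(m²·K).

1.99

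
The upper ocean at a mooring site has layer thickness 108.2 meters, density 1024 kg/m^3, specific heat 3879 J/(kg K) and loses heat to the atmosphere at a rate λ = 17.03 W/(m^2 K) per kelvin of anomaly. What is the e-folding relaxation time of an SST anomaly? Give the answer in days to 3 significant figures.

292 days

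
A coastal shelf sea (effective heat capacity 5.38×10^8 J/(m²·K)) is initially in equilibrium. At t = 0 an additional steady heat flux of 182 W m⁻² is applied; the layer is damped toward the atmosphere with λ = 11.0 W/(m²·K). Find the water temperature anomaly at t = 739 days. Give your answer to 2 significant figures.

12 K

Areal heat capacity C = 5.38×10^8 J/(m²·K) (given).
τ = C / λ = 5.38×10^8 / 11.0 = 4.89×10^7 s.
Equilibrium anomaly ΔT_eq = F / λ = 182 / 11.0 = 16.5 K.
t = 739 days = 6.38×10^7 s, so t/τ = 1.31.
ΔT(t) = ΔT_eq (1 − e^(−t/τ)) = 16.5 × (1 − e^−1.31) = 12.1 K.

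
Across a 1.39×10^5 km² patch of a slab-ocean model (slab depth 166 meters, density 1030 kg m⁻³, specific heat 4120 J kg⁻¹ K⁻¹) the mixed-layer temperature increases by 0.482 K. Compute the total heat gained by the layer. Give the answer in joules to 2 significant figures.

Areal heat capacity C = ρ c_p D = 1030 × 4120 × 166 = 7.04×10^8 J m⁻² K⁻¹.
Heat per unit area: q = C ΔT = 7.04×10^8 × 0.482 = 3.40×10^8 J/m².
Total heat: Q = q × A = 3.40×10^8 × (1.39×10^5 × 10⁶ m²) = 4.72×10^19 J.

4.7×10^19 J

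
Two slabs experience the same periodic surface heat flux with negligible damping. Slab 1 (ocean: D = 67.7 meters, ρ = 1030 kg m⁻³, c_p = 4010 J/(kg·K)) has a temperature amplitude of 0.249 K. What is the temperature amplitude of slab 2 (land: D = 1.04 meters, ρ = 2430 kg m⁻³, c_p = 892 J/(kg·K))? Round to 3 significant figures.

30.9 K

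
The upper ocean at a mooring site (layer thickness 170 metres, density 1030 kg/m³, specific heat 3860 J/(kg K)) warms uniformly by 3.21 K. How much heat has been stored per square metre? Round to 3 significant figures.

Areal heat capacity C = ρ c_p D = 1030 × 3860 × 170 = 6.76×10^8 J/(m²·K).
ΔQ = C ΔT = 6.76×10^8 × 3.21 = 2.17×10^9 J/m².

2.17×10^9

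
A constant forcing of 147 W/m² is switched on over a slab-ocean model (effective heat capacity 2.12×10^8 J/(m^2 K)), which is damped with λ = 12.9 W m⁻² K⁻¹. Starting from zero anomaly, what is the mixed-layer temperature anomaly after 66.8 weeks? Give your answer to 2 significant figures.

Areal heat capacity C = 2.12×10^8 J/(m^2 K) (given).
τ = C / λ = 2.12×10^8 / 12.9 = 1.64×10^7 s.
Equilibrium anomaly ΔT_eq = F / λ = 147 / 12.9 = 11.4 K.
t = 66.8 weeks = 4.04×10^7 s, so t/τ = 2.46.
ΔT(t) = ΔT_eq (1 − e^(−t/τ)) = 11.4 × (1 − e^−2.46) = 10.4 K.

10 K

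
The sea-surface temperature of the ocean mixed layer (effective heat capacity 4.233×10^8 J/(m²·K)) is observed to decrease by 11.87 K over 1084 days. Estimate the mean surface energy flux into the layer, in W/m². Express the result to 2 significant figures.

Areal heat capacity C = 4.233×10^8 J/(m²·K) (given).
Required heat per unit area: Q = C ΔT = 4.23×10^8 × -11.87 = -5.02×10^9 J/m².
Flux F = Q / Δt = -5.02×10^9 / 9.37×10^7 s = -53.6 W/m².

-54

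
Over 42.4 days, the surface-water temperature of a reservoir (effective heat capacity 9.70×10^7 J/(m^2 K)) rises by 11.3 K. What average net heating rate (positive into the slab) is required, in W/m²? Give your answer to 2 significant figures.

300

Areal heat capacity C = 9.70×10^7 J/(m^2 K) (given).
Required heat per unit area: Q = C ΔT = 9.70×10^7 × 11.3 = 1.10×10^9 J/m².
Flux F = Q / Δt = 1.10×10^9 / 3.66×10^6 s = 299 W/m².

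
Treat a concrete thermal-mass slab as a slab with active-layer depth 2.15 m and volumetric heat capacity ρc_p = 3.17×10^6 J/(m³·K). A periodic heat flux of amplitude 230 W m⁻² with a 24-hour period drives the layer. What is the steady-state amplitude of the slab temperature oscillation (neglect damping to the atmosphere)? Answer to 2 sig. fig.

Areal heat capacity C = ρc_p × D = 3.17×10^6 × 2.15 = 6.82×10^6 J/(m^2 K).
Angular frequency ω = 2π / T = 2π / 86400 s = 7.27×10^-5 s⁻¹.
Cω = 6.82×10^6 × 7.27×10^-5 = 496 W/(m²·K).
Amplitude A = F₀ / (Cω) = 230 / 496 = 0.464 K.

0.46 K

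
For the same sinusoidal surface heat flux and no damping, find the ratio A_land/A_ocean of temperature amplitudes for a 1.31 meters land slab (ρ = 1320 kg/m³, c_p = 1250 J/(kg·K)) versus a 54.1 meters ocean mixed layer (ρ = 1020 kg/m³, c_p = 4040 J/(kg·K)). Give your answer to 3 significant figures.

C_ocean = 1020 × 4040 × 54.1 = 2.23×10^8 J/(m²·K).
C_land = 1320 × 1250 × 1.31 = 2.16×10^6 J/(m²·K).
Undamped amplitude ∝ 1/C, so A_land/A_ocean = C_ocean/C_land = 103.

103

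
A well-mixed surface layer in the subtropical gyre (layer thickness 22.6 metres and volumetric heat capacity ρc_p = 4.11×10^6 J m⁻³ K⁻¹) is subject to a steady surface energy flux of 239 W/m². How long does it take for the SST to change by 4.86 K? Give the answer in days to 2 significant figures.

22 days

Areal heat capacity C = ρc_p × D = 4.11×10^6 × 22.6 = 9.29×10^7 J/(m^2 K).
Time required: Δt = C ΔT / F = 9.29×10^7 × 4.86 / 239 = 1.89×10^6 s.
In days: 1.89×10^6 s / (86400 s/day) = 21.9 days.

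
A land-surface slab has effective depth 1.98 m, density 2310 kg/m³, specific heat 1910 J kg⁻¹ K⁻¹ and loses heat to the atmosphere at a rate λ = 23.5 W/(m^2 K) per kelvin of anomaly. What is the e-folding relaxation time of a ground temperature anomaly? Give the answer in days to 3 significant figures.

Areal heat capacity C = ρ c_p D = 2310 × 1910 × 1.98 = 8.74×10^6 J/(m²·K).
Relaxation time τ = C / λ = 8.74×10^6 / 23.5 = 3.72×10^5 s.
In days: 3.72×10^5 s / (86400 s/day) = 4.30 days.

4.30 days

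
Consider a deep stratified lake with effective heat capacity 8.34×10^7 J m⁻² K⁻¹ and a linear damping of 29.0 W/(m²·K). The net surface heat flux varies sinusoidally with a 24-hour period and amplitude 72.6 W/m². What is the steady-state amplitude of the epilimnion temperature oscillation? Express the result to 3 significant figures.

0.0120 K

Areal heat capacity C = 8.34×10^7 J m⁻² K⁻¹ (given).
Angular frequency ω = 2π / T = 2π / 86400 s = 7.27×10^-5 s⁻¹.
√((Cω)² + λ²) = √((6070)² + 29.0²) = 6070 W/(m²·K).
Amplitude A = F₀ / √((Cω)²+λ²) = 72.6 / 6070 = 0.0120 K.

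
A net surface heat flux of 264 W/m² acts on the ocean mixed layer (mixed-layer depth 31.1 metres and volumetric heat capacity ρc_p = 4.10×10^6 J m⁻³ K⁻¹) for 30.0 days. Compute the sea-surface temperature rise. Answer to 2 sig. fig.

Areal heat capacity C = ρc_p × D = 4.10×10^6 × 31.1 = 1.28×10^8 J m⁻² K⁻¹.
Net heat input Q = F Δt = 264 × (30.0 days × 86400 s/day) = 6.84×10^8 J/m².
ΔT = Q / C = 6.84×10^8 / 1.28×10^8 = 5.37 K.

5.4 K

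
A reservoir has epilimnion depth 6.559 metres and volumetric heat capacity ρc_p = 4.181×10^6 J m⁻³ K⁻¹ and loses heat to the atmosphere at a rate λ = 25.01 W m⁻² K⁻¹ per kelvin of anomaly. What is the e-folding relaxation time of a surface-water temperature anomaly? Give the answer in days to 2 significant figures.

Areal heat capacity C = ρc_p × D = 4.181×10^6 × 6.559 = 2.74×10^7 J/(m^2 K).
Relaxation time τ = C / λ = 2.74×10^7 / 25.01 = 1.10×10^6 s.
In days: 1.10×10^6 s / (86400 s/day) = 12.7 days.

13 days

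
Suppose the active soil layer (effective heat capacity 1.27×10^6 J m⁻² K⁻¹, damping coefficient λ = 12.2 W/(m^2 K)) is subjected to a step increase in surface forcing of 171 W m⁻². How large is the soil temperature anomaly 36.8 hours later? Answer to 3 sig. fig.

Areal heat capacity C = 1.27×10^6 J m⁻² K⁻¹ (given).
τ = C / λ = 1.27×10^6 / 12.2 = 1.04×10^5 s.
Equilibrium anomaly ΔT_eq = F / λ = 171 / 12.2 = 14.0 K.
t = 36.8 hours = 1.32×10^5 s, so t/τ = 1.27.
ΔT(t) = ΔT_eq (1 − e^(−t/τ)) = 14.0 × (1 − e^−1.27) = 10.1 K.

10.1 K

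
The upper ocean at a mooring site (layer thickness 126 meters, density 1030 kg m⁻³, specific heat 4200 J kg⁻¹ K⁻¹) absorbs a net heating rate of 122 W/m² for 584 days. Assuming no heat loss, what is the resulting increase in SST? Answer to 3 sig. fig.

11.3 K

Areal heat capacity C = ρ c_p D = 1030 × 4200 × 126 = 5.45×10^8 J/(m^2 K).
Net heat input Q = F Δt = 122 × (584 days × 86400 s/day) = 6.16×10^9 J/m².
ΔT = Q / C = 6.16×10^9 / 5.45×10^8 = 11.3 K.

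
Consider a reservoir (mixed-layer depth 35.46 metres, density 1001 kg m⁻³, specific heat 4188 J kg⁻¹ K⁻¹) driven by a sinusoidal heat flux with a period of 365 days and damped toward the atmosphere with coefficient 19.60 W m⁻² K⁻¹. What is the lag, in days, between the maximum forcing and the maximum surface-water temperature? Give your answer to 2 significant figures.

57 days

Areal heat capacity C = ρ c_p D = 1001 × 4188 × 35.46 = 1.49×10^8 J m⁻² K⁻¹.
ω = 2π / 3.15×10^7 s = 1.99×10^-7 s⁻¹.
Phase lag φ = arctan(Cω/λ) = arctan(29.6/19.60) = 0.986 rad.
Time lag = φ / ω = 0.986 / 1.99×10^-7 = 4.95×10^6 s = 57.3 days.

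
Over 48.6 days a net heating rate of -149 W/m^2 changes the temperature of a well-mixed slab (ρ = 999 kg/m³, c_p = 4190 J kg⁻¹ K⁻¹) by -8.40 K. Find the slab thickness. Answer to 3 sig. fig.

Heat input Q = F Δt = -149 × 4.20×10^6 s = -6.26×10^8 J/m².
Required areal heat capacity C = Q / ΔT = 7.45×10^7 J/(m²·K).
Depth D = C / (ρ c_p) = 7.45×10^7 / (999 × 4190) = 17.8 m.

17.8 m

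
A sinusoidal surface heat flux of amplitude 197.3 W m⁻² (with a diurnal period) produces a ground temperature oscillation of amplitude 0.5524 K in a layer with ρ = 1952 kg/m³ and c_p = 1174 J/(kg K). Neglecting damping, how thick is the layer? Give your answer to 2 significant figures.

2.1 m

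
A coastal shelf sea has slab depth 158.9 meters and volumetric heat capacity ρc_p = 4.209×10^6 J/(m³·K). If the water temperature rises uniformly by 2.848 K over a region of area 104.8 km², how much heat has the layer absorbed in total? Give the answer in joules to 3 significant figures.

2.00×10^17 J

Areal heat capacity C = ρc_p × D = 4.209×10^6 × 158.9 = 6.69×10^8 J m⁻² K⁻¹.
Heat per unit area: q = C ΔT = 6.69×10^8 × 2.848 = 1.90×10^9 J/m².
Total heat: Q = q × A = 1.90×10^9 × (104.8 × 10⁶ m²) = 2.00×10^17 J.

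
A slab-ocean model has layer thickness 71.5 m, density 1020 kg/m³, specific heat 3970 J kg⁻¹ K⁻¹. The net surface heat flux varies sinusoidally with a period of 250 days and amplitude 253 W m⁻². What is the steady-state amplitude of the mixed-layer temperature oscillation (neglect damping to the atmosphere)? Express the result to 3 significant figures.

Areal heat capacity C = ρ c_p D = 1020 × 3970 × 71.5 = 2.90×10^8 J/(m²·K).
Angular frequency ω = 2π / T = 2π / 2.16×10^7 s = 2.91×10^-7 s⁻¹.
Cω = 2.90×10^8 × 2.91×10^-7 = 84.2 W/(m²·K).
Amplitude A = F₀ / (Cω) = 253 / 84.2 = 3.00 K.

3.00 K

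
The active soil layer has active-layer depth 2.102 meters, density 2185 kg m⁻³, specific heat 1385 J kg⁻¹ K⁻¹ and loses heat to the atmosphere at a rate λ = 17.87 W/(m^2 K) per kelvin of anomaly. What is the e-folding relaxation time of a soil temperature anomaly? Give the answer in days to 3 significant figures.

Areal heat capacity C = ρ c_p D = 2185 × 1385 × 2.102 = 6.36×10^6 J/(m^2 K).
Relaxation time τ = C / λ = 6.36×10^6 / 17.87 = 3.56×10^5 s.
In days: 3.56×10^5 s / (86400 s/day) = 4.12 days.

4.12 days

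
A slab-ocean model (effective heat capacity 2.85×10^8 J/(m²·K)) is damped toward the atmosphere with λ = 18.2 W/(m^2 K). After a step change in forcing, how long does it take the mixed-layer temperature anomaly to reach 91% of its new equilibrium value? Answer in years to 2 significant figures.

1.2 years

Areal heat capacity C = 2.85×10^8 J/(m²·K) (given).
τ = C / λ = 2.85×10^8 / 18.2 = 1.57×10^7 s.
Fraction reached: 1 − e^(−t/τ) = 0.91 ⇒ t = −τ ln(1 − 0.91) = τ × 2.41.
t = 3.77×10^7 s = 1.19 years.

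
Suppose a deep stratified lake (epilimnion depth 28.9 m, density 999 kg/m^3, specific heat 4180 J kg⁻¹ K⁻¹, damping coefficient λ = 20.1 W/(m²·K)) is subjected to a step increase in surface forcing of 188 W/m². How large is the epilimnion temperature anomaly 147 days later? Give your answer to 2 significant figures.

8.2 K

Areal heat capacity C = ρ c_p D = 999 × 4180 × 28.9 = 1.21×10^8 J/(m^2 K).
τ = C / λ = 1.21×10^8 / 20.1 = 6.00×10^6 s.
Equilibrium anomaly ΔT_eq = F / λ = 188 / 20.1 = 9.35 K.
t = 147 days = 1.27×10^7 s, so t/τ = 2.12.
ΔT(t) = ΔT_eq (1 − e^(−t/τ)) = 9.35 × (1 − e^−2.12) = 8.23 K.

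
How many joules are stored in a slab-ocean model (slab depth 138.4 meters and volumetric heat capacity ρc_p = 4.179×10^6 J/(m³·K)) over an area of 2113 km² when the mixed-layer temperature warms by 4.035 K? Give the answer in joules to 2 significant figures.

4.9×10^18 J

Areal heat capacity C = ρc_p × D = 4.179×10^6 × 138.4 = 5.78×10^8 J/(m²·K).
Heat per unit area: q = C ΔT = 5.78×10^8 × 4.035 = 2.33×10^9 J/m².
Total heat: Q = q × A = 2.33×10^9 × (2113 × 10⁶ m²) = 4.93×10^18 J.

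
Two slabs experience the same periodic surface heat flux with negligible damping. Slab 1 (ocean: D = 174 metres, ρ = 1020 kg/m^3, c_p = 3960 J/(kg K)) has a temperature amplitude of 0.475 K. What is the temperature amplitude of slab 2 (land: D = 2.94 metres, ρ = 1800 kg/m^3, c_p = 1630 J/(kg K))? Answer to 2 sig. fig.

39 K

C_ocean = 7.03×10^8 J/(m²·K); C_land = 8.63×10^6 J/(m²·K).
A ∝ 1/C ⇒ A_land = A_ocean × C_ocean/C_land = 0.475 × 81.5 = 38.7 K.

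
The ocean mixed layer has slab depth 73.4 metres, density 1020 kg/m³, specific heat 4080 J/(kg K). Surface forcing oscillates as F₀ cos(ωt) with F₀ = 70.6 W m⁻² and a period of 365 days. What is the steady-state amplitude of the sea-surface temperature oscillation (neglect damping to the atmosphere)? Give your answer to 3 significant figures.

Areal heat capacity C = ρ c_p D = 1020 × 4080 × 73.4 = 3.05×10^8 J/(m²·K).
Angular frequency ω = 2π / T = 2π / 3.15×10^7 s = 1.99×10^-7 s⁻¹.
Cω = 3.05×10^8 × 1.99×10^-7 = 60.9 W/(m²·K).
Amplitude A = F₀ / (Cω) = 70.6 / 60.9 = 1.16 K.

1.16 K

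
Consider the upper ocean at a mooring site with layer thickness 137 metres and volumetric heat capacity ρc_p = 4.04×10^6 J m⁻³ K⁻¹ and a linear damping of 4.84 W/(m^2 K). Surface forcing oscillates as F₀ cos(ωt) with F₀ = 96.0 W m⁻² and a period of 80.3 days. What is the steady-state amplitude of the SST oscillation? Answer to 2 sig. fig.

Areal heat capacity C = ρc_p × D = 4.04×10^6 × 137 = 5.53×10^8 J m⁻² K⁻¹.
Angular frequency ω = 2π / T = 2π / 6.94×10^6 s = 9.06×10^-7 s⁻¹.
√((Cω)² + λ²) = √((501)² + 4.84²) = 501 W/(m²·K).
Amplitude A = F₀ / √((Cω)²+λ²) = 96.0 / 501 = 0.192 K.

0.19 K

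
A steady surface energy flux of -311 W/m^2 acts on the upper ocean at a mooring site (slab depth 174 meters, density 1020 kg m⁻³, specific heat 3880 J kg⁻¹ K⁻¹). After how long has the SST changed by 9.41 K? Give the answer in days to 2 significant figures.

240 days

Areal heat capacity C = ρ c_p D = 1020 × 3880 × 174 = 6.89×10^8 J/(m^2 K).
Time required: Δt = C ΔT / F = 6.89×10^8 × -9.41 / -311 = 2.08×10^7 s.
In days: 2.08×10^7 s / (86400 s/day) = 241 days.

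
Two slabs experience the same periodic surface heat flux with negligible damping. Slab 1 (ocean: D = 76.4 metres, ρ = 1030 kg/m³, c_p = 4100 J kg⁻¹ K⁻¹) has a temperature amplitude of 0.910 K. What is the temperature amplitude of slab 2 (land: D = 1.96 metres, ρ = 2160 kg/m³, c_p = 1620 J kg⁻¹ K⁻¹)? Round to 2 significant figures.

43 K

C_ocean = 3.23×10^8 J/(m²·K); C_land = 6.86×10^6 J/(m²·K).
A ∝ 1/C ⇒ A_land = A_ocean × C_ocean/C_land = 0.910 × 47.0 = 42.8 K.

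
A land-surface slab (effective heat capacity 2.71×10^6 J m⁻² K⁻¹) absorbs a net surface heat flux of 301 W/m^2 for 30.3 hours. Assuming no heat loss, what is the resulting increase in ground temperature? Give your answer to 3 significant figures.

12.1 K

Areal heat capacity C = 2.71×10^6 J m⁻² K⁻¹ (given).
Net heat input Q = F Δt = 301 × (30.3 hours × 3600 s/hour) = 3.28×10^7 J/m².
ΔT = Q / C = 3.28×10^7 / 2.71×10^6 = 12.1 K.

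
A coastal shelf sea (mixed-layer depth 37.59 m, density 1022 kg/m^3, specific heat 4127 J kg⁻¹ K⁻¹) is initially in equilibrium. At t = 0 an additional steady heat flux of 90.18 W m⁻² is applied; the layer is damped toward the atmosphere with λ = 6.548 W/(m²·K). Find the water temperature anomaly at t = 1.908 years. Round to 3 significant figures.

Areal heat capacity C = ρ c_p D = 1022 × 4127 × 37.59 = 1.59×10^8 J/(m^2 K).
τ = C / λ = 1.59×10^8 / 6.548 = 2.42×10^7 s.
Equilibrium anomaly ΔT_eq = F / λ = 90.18 / 6.548 = 13.8 K.
t = 1.908 years = 6.02×10^7 s, so t/τ = 2.49.
ΔT(t) = ΔT_eq (1 − e^(−t/τ)) = 13.8 × (1 − e^−2.49) = 12.6 K.

12.6 K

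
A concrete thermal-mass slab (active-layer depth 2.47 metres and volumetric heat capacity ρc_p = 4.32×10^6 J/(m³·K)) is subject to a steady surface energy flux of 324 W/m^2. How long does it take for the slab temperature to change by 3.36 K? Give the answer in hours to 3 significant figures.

30.7 hours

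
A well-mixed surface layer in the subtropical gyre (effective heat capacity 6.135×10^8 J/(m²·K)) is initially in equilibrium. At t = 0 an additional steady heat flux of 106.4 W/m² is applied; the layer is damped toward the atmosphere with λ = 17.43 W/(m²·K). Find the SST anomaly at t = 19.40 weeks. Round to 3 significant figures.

1.73 K

Areal heat capacity C = 6.135×10^8 J/(m²·K) (given).
τ = C / λ = 6.14×10^8 / 17.43 = 3.52×10^7 s.
Equilibrium anomaly ΔT_eq = F / λ = 106.4 / 17.43 = 6.10 K.
t = 19.40 weeks = 1.17×10^7 s, so t/τ = 0.333.
ΔT(t) = ΔT_eq (1 − e^(−t/τ)) = 6.10 × (1 − e^−0.333) = 1.73 K.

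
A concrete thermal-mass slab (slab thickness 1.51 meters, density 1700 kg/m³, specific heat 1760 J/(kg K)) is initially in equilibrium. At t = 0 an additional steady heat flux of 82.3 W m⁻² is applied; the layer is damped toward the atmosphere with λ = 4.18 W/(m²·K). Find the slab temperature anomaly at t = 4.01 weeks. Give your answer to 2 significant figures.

18 K

Areal heat capacity C = ρ c_p D = 1700 × 1760 × 1.51 = 4.52×10^6 J m⁻² K⁻¹.
τ = C / λ = 4.52×10^6 / 4.18 = 1.08×10^6 s.
Equilibrium anomaly ΔT_eq = F / λ = 82.3 / 4.18 = 19.7 K.
t = 4.01 weeks = 2.43×10^6 s, so t/τ = 2.24.
ΔT(t) = ΔT_eq (1 − e^(−t/τ)) = 19.7 × (1 − e^−2.24) = 17.6 K.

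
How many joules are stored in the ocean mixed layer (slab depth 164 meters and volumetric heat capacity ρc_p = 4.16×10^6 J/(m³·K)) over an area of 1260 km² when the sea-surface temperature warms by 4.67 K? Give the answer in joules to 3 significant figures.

4.01×10^18 J

Areal heat capacity C = ρc_p × D = 4.16×10^6 × 164 = 6.82×10^8 J/(m²·K).
Heat per unit area: q = C ΔT = 6.82×10^8 × 4.67 = 3.19×10^9 J/m².
Total heat: Q = q × A = 3.19×10^9 × (1260 × 10⁶ m²) = 4.01×10^18 J.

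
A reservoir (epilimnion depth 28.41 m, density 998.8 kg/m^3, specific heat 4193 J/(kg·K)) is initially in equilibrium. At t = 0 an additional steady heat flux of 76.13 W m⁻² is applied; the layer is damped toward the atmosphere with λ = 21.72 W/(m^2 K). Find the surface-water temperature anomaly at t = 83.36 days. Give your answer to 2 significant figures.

2.6 K

Areal heat capacity C = ρ c_p D = 998.8 × 4193 × 28.41 = 1.19×10^8 J/(m^2 K).
τ = C / λ = 1.19×10^8 / 21.72 = 5.48×10^6 s.
Equilibrium anomaly ΔT_eq = F / λ = 76.13 / 21.72 = 3.51 K.
t = 83.36 days = 7.20×10^6 s, so t/τ = 1.31.
ΔT(t) = ΔT_eq (1 − e^(−t/τ)) = 3.51 × (1 − e^−1.31) = 2.56 K.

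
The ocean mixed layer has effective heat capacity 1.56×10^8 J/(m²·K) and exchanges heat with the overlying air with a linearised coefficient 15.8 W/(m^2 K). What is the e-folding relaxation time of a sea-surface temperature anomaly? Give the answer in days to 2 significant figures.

110 days

Areal heat capacity C = 1.56×10^8 J/(m²·K) (given).
Relaxation time τ = C / λ = 1.56×10^8 / 15.8 = 9.87×10^6 s.
In days: 9.87×10^6 s / (86400 s/day) = 114 days.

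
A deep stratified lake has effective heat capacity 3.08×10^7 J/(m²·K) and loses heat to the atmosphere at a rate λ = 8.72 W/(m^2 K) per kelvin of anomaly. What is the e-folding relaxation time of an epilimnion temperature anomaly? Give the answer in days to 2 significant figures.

Areal heat capacity C = 3.08×10^7 J/(m²·K) (given).
Relaxation time τ = C / λ = 3.08×10^7 / 8.72 = 3.53×10^6 s.
In days: 3.53×10^6 s / (86400 s/day) = 40.9 days.

41 days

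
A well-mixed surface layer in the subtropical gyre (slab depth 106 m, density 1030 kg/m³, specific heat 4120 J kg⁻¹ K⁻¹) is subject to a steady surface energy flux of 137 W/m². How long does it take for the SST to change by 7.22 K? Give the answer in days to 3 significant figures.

274 days

Areal heat capacity C = ρ c_p D = 1030 × 4120 × 106 = 4.50×10^8 J/(m^2 K).
Time required: Δt = C ΔT / F = 4.50×10^8 × 7.22 / 137 = 2.37×10^7 s.
In days: 2.37×10^7 s / (86400 s/day) = 274 days.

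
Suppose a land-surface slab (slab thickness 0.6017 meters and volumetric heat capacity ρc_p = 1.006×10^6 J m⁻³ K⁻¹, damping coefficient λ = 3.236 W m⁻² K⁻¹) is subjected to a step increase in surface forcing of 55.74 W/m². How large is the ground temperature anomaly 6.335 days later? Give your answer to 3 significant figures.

16.3 K

Areal heat capacity C = ρc_p × D = 1.006×10^6 × 0.6017 = 6.05×10^5 J/(m^2 K).
τ = C / λ = 6.05×10^5 / 3.236 = 1.87×10^5 s.
Equilibrium anomaly ΔT_eq = F / λ = 55.74 / 3.236 = 17.2 K.
t = 6.335 days = 5.47×10^5 s, so t/τ = 2.93.
ΔT(t) = ΔT_eq (1 − e^(−t/τ)) = 17.2 × (1 − e^−2.93) = 16.3 K.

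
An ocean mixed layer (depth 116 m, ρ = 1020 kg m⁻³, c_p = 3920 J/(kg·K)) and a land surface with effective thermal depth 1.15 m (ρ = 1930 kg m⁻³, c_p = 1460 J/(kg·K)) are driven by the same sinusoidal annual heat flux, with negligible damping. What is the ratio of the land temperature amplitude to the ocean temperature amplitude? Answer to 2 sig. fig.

140

C_ocean = 1020 × 3920 × 116 = 4.64×10^8 J/(m²·K).
C_land = 1930 × 1460 × 1.15 = 3.24×10^6 J/(m²·K).
Undamped amplitude ∝ 1/C, so A_land/A_ocean = C_ocean/C_land = 143.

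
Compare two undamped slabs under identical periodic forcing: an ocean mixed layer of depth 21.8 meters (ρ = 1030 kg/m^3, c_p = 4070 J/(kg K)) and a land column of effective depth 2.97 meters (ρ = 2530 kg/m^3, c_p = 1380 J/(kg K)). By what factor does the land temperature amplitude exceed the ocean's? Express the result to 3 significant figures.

C_ocean = 1030 × 4070 × 21.8 = 9.14×10^7 J/(m²·K).
C_land = 2530 × 1380 × 2.97 = 1.04×10^7 J/(m²·K).
Undamped amplitude ∝ 1/C, so A_land/A_ocean = C_ocean/C_land = 8.81.

8.81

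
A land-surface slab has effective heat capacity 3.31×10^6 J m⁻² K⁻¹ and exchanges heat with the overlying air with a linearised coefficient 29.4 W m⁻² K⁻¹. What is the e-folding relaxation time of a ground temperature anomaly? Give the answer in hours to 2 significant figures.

31 hours

Areal heat capacity C = 3.31×10^6 J m⁻² K⁻¹ (given).
Relaxation time τ = C / λ = 3.31×10^6 / 29.4 = 1.13×10^5 s.
In hours: 1.13×10^5 s / (3600 s/hour) = 31.3 hours.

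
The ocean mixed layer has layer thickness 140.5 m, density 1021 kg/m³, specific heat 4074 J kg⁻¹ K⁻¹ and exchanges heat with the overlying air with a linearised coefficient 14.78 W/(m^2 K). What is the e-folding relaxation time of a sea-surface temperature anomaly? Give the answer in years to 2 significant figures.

Areal heat capacity C = ρ c_p D = 1021 × 4074 × 140.5 = 5.84×10^8 J m⁻² K⁻¹.
Relaxation time τ = C / λ = 5.84×10^8 / 14.78 = 3.95×10^7 s.
In years: 3.95×10^7 s / (3.156×10^7 s/year) = 1.25 years.

1.3 years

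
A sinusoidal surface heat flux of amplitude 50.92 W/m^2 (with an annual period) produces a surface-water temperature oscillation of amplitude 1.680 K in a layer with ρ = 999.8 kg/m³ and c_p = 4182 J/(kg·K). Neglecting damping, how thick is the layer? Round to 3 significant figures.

ω = 2π / 3.15×10^7 s = 1.99×10^-7 s⁻¹.
Required C = F₀ / (A ω) = 50.92 / (1.680 × 1.99×10^-7) = 1.52×10^8 J/(m²·K).
D = C / (ρ c_p) = 1.52×10^8 / (999.8 × 4182) = 36.4 m.

36.4 m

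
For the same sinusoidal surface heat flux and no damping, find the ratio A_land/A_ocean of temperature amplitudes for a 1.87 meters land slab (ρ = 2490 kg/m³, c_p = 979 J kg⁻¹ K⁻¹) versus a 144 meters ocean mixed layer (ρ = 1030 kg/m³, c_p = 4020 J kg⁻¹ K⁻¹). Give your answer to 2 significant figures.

130

C_ocean = 1030 × 4020 × 144 = 5.96×10^8 J/(m²·K).
C_land = 2490 × 979 × 1.87 = 4.56×10^6 J/(m²·K).
Undamped amplitude ∝ 1/C, so A_land/A_ocean = C_ocean/C_land = 131.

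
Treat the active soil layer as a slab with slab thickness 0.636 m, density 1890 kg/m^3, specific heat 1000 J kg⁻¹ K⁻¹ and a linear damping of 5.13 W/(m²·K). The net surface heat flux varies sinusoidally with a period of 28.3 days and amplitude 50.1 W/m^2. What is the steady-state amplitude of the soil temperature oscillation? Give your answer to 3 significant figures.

8.37 K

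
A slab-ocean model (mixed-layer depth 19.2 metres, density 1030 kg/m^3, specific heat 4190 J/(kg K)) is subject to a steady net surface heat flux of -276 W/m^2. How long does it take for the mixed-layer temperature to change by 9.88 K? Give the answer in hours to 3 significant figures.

824 hours

Areal heat capacity C = ρ c_p D = 1030 × 4190 × 19.2 = 8.29×10^7 J m⁻² K⁻¹.
Time required: Δt = C ΔT / F = 8.29×10^7 × -9.88 / -276 = 2.97×10^6 s.
In hours: 2.97×10^6 s / (3600 s/hour) = 824 hours.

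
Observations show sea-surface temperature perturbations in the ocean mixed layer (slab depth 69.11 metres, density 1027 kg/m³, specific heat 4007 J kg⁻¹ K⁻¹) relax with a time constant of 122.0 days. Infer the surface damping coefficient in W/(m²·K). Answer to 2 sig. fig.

Areal heat capacity C = ρ c_p D = 1027 × 4007 × 69.11 = 2.84×10^8 J/(m^2 K).
τ = 122.0 days = 1.05×10^7 s.
λ = C / τ = 2.84×10^8 / 1.05×10^7 = 27.0 W/(m²·K).

27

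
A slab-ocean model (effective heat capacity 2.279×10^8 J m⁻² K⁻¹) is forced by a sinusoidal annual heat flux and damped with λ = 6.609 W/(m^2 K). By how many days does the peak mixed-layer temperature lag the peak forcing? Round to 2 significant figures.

83 days

Areal heat capacity C = 2.279×10^8 J m⁻² K⁻¹ (given).
ω = 2π / 3.15×10^7 s = 1.99×10^-7 s⁻¹.
Phase lag φ = arctan(Cω/λ) = arctan(45.4/6.609) = 1.43 rad.
Time lag = φ / ω = 1.43 / 1.99×10^-7 = 7.16×10^6 s = 82.9 days.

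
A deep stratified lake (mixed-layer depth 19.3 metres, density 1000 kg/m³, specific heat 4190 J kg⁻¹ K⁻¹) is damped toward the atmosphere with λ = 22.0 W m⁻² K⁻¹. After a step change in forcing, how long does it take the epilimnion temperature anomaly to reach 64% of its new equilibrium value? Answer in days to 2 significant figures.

43 days

Areal heat capacity C = ρ c_p D = 1000 × 4190 × 19.3 = 8.09×10^7 J/(m²·K).
τ = C / λ = 8.09×10^7 / 22.0 = 3.68×10^6 s.
Fraction reached: 1 − e^(−t/τ) = 0.64 ⇒ t = −τ ln(1 − 0.64) = τ × 1.02.
t = 3.76×10^6 s = 43.5 days.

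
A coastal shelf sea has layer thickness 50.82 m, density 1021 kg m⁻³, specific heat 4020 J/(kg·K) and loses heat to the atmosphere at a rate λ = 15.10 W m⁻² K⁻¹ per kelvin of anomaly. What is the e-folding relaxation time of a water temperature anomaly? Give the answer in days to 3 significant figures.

160 days

Areal heat capacity C = ρ c_p D = 1021 × 4020 × 50.82 = 2.09×10^8 J m⁻² K⁻¹.
Relaxation time τ = C / λ = 2.09×10^8 / 15.10 = 1.38×10^7 s.
In days: 1.38×10^7 s / (86400 s/day) = 160 days.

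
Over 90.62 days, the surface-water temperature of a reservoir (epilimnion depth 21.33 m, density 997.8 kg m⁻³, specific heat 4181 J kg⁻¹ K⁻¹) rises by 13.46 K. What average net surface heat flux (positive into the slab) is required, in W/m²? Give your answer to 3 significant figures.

Areal heat capacity C = ρ c_p D = 997.8 × 4181 × 21.33 = 8.90×10^7 J m⁻² K⁻¹.
Required heat per unit area: Q = C ΔT = 8.90×10^7 × 13.46 = 1.20×10^9 J/m².
Flux F = Q / Δt = 1.20×10^9 / 7.83×10^6 s = 153 W/m².

153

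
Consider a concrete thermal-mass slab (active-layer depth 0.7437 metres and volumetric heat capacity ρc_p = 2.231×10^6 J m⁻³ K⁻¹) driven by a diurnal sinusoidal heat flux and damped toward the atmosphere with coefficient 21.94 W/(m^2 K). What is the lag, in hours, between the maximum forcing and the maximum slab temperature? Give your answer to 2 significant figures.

5.3 hours

Areal heat capacity C = ρc_p × D = 2.231×10^6 × 0.7437 = 1.66×10^6 J/(m²·K).
ω = 2π / 86400 s = 7.27×10^-5 s⁻¹.
Phase lag φ = arctan(Cω/λ) = arctan(121/21.94) = 1.39 rad.
Time lag = φ / ω = 1.39 / 7.27×10^-5 = 19100 s = 5.31 hours.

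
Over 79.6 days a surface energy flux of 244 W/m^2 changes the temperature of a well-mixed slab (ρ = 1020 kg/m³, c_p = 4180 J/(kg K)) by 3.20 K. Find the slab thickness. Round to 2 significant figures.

Heat input Q = F Δt = 244 × 6.88×10^6 s = 1.68×10^9 J/m².
Required areal heat capacity C = Q / ΔT = 5.24×10^8 J/(m²·K).
Depth D = C / (ρ c_p) = 5.24×10^8 / (1020 × 4180) = 123 m.

120 m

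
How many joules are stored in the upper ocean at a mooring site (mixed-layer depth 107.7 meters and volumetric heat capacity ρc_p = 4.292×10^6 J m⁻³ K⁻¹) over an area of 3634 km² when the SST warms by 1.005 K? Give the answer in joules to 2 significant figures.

Areal heat capacity C = ρc_p × D = 4.292×10^6 × 107.7 = 4.62×10^8 J m⁻² K⁻¹.
Heat per unit area: q = C ΔT = 4.62×10^8 × 1.005 = 4.65×10^8 J/m².
Total heat: Q = q × A = 4.65×10^8 × (3634 × 10⁶ m²) = 1.69×10^18 J.

1.7×10^18 J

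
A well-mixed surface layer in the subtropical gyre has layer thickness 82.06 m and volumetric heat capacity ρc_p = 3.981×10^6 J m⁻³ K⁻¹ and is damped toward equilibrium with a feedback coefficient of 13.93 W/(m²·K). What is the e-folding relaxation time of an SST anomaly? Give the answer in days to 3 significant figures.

271 days

Areal heat capacity C = ρc_p × D = 3.981×10^6 × 82.06 = 3.27×10^8 J/(m²·K).
Relaxation time τ = C / λ = 3.27×10^8 / 13.93 = 2.35×10^7 s.
In days: 2.35×10^7 s / (86400 s/day) = 271 days.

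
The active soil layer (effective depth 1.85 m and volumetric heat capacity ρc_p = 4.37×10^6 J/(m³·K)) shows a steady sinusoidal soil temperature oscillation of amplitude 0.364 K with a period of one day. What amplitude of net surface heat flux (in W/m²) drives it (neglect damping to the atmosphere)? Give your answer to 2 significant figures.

Areal heat capacity C = ρc_p × D = 4.37×10^6 × 1.85 = 8.08×10^6 J/(m²·K).
ω = 2π / 86400 s = 7.27×10^-5 s⁻¹.
Cω = 8.08×10^6 × 7.27×10^-5 = 588 W/(m²·K).
F₀ = A × Cω = 0.364 × 588 = 214 W/m².

210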